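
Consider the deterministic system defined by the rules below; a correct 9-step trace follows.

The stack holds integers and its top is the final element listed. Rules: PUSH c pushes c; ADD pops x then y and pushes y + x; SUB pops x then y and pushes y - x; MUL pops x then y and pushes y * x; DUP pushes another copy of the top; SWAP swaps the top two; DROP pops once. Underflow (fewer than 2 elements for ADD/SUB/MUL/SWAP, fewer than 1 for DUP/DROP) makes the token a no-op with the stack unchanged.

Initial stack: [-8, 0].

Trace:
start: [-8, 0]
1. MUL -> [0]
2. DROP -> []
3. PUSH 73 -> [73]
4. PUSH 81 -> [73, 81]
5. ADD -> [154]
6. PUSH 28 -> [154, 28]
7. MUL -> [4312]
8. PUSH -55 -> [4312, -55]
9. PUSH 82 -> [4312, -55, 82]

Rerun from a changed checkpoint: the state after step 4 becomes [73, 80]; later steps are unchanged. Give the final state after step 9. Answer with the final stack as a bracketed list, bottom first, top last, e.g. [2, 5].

[4284, -55, 82]

state after step 4 := [73, 80]
5. ADD -> [153]
6. PUSH 28 -> [153, 28]
7. MUL -> [4284]
8. PUSH -55 -> [4284, -55]
9. PUSH 82 -> [4284, -55, 82]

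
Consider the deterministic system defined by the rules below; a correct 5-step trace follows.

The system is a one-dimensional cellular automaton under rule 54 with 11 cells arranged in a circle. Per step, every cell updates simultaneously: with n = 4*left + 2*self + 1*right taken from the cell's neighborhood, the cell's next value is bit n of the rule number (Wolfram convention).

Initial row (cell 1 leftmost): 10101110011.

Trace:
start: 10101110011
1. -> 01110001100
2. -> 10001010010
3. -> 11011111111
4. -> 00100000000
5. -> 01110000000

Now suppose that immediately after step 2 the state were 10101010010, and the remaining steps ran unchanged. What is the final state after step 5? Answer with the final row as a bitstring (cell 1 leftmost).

00000000000

state after step 2 := 10101010010
3. -> 11111111111
4. -> 00000000000
5. -> 00000000000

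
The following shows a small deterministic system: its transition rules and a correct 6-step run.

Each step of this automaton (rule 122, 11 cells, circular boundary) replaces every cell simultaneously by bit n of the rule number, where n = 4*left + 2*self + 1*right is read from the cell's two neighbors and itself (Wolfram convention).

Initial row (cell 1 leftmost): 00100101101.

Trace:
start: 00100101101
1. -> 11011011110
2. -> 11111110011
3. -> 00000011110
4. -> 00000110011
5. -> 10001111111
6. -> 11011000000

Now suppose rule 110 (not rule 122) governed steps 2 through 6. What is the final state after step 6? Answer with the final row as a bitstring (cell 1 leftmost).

00011100110

(re-executing steps 2..6 under rule 110; state before step 2: 11011011110)
2. -> 11111110011
3. -> 00000010110
4. -> 00000111110
5. -> 00001100010
6. -> 00011100110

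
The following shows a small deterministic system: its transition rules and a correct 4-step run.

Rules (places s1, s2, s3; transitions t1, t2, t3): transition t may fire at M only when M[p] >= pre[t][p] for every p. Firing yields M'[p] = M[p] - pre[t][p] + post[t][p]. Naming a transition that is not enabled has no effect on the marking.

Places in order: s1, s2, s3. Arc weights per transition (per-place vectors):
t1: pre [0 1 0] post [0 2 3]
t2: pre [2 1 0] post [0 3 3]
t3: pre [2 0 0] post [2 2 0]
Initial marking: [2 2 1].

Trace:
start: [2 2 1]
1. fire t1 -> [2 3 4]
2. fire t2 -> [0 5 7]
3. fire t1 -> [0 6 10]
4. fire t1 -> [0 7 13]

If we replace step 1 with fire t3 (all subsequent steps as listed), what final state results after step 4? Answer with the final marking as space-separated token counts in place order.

(re-executing from step 1 with the substitution; state before step 1: [2 2 1])
1. fire t3 -> [2 4 1]
2. fire t2 -> [0 6 4]
3. fire t1 -> [0 7 7]
4. fire t1 -> [0 8 10]

0 8 10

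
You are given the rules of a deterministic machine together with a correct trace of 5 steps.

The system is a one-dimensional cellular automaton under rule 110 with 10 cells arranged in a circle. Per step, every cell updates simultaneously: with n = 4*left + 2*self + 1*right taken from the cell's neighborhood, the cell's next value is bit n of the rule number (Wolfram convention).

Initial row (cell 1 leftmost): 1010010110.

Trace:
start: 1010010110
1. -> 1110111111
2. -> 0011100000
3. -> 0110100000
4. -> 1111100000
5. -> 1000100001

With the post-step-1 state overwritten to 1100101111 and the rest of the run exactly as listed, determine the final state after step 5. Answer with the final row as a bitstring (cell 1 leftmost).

state after step 1 := 1100101111
2. -> 0101111000
3. -> 1111001000
4. -> 1001011001
5. -> 1011111011

1011111011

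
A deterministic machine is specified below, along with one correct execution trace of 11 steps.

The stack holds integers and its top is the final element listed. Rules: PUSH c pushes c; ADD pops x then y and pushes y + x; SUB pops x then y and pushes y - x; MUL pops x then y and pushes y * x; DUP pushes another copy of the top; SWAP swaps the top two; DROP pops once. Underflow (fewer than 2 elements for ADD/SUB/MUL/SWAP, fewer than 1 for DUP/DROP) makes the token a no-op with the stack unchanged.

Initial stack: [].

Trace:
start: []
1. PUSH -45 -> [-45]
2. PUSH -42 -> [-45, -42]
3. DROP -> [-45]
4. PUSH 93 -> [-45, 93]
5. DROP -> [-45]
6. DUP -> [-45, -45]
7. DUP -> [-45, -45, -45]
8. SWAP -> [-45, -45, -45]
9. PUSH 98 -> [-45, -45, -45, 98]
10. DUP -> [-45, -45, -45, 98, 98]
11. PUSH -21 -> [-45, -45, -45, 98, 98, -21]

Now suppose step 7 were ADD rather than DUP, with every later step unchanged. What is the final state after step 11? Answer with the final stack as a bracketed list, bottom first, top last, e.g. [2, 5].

(re-executing from step 7 with the substitution; state before step 7: [-45, -45])
7. ADD -> [-90]
8. SWAP -> [-90]
9. PUSH 98 -> [-90, 98]
10. DUP -> [-90, 98, 98]
11. PUSH -21 -> [-90, 98, 98, -21]

[-90, 98, 98, -21]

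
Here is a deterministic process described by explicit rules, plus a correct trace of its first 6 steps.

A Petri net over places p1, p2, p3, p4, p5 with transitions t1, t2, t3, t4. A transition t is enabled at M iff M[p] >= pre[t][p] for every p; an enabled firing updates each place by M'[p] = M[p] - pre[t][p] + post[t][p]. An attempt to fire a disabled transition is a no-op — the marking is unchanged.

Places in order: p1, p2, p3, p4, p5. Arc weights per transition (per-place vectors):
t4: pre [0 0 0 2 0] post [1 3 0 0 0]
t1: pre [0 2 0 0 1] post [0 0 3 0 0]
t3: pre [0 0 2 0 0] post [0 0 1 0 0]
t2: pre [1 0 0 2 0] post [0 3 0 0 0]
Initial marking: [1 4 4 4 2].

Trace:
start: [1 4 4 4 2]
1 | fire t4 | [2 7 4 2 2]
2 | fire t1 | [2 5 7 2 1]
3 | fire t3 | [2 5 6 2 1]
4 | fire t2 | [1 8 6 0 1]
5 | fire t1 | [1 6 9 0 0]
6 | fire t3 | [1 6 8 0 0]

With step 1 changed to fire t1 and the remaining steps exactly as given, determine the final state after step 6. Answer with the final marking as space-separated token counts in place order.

0 3 8 2 0

(re-executing from step 1 with the substitution; state before step 1: [1 4 4 4 2])
1 | fire t1 | [1 2 7 4 1]
2 | fire t1 | [1 0 10 4 0]
3 | fire t3 | [1 0 9 4 0]
4 | fire t2 | [0 3 9 2 0]
5 | fire t1 | [0 3 9 2 0]
6 | fire t3 | [0 3 8 2 0]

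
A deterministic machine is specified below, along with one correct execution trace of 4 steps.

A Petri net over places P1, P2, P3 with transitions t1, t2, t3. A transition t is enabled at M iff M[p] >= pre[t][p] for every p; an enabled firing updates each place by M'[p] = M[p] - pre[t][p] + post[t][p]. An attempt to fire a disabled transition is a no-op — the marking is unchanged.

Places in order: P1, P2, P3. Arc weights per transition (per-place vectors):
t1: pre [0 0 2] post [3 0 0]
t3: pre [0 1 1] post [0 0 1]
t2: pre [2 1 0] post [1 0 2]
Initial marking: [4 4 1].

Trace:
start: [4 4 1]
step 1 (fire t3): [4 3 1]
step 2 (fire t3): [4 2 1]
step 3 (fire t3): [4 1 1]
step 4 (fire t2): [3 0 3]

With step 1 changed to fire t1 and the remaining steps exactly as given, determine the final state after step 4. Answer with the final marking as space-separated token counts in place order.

3 1 3

(re-executing from step 1 with the substitution; state before step 1: [4 4 1])
step 1 (fire t1): [4 4 1]
step 2 (fire t3): [4 3 1]
step 3 (fire t3): [4 2 1]
step 4 (fire t2): [3 1 3]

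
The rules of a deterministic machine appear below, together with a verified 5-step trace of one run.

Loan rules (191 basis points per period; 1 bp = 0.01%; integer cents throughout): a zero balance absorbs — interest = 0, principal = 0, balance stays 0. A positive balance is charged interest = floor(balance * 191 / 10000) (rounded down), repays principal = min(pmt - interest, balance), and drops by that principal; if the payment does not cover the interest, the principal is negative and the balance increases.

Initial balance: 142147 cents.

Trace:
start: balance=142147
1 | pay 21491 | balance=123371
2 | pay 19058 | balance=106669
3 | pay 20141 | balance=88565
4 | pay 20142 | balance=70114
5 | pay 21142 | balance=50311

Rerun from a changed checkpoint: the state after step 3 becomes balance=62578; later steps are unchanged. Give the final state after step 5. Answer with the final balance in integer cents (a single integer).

23322

state after step 3 := balance=62578
4 | pay 20142 | balance=43631
5 | pay 21142 | balance=23322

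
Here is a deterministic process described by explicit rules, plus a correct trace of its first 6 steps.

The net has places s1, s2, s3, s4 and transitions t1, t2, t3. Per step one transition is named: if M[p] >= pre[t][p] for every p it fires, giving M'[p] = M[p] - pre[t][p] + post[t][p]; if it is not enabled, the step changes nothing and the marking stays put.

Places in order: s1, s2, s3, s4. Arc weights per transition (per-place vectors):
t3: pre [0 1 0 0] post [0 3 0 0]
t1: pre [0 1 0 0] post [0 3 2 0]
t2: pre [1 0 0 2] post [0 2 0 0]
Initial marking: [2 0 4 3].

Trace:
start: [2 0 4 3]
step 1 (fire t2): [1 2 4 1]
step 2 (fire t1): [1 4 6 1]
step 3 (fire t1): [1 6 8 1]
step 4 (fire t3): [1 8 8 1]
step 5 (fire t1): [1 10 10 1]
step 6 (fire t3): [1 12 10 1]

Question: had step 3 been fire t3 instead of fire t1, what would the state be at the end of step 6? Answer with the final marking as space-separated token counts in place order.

(re-executing from step 3 with the substitution; state before step 3: [1 4 6 1])
step 3 (fire t3): [1 6 6 1]
step 4 (fire t3): [1 8 6 1]
step 5 (fire t1): [1 10 8 1]
step 6 (fire t3): [1 12 8 1]

1 12 8 1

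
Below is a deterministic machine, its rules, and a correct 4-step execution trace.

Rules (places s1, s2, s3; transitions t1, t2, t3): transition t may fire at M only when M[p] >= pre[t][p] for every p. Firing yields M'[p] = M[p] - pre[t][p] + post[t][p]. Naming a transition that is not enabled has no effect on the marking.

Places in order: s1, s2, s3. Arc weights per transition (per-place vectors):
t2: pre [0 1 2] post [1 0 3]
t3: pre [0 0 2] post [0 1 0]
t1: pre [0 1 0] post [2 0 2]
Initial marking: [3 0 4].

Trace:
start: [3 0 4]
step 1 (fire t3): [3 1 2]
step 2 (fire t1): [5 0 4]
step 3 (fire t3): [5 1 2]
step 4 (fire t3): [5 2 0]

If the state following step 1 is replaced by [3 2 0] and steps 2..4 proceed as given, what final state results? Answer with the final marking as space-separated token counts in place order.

5 2 0

state after step 1 := [3 2 0]
step 2 (fire t1): [5 1 2]
step 3 (fire t3): [5 2 0]
step 4 (fire t3): [5 2 0]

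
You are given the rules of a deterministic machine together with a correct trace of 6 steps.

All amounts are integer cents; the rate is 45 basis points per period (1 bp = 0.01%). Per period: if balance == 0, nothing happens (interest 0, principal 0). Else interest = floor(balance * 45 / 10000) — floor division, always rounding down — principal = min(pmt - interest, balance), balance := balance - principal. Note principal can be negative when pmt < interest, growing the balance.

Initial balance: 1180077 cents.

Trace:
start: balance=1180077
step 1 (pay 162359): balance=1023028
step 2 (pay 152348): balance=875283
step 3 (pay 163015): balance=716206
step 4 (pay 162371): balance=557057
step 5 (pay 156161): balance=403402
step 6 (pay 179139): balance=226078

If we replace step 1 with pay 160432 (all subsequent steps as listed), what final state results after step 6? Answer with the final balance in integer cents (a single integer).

228050

(re-executing from step 1 with the substitution; state before step 1: balance=1180077)
step 1 (pay 160432): balance=1024955
step 2 (pay 152348): balance=877219
step 3 (pay 163015): balance=718151
step 4 (pay 162371): balance=559011
step 5 (pay 156161): balance=405365
step 6 (pay 179139): balance=228050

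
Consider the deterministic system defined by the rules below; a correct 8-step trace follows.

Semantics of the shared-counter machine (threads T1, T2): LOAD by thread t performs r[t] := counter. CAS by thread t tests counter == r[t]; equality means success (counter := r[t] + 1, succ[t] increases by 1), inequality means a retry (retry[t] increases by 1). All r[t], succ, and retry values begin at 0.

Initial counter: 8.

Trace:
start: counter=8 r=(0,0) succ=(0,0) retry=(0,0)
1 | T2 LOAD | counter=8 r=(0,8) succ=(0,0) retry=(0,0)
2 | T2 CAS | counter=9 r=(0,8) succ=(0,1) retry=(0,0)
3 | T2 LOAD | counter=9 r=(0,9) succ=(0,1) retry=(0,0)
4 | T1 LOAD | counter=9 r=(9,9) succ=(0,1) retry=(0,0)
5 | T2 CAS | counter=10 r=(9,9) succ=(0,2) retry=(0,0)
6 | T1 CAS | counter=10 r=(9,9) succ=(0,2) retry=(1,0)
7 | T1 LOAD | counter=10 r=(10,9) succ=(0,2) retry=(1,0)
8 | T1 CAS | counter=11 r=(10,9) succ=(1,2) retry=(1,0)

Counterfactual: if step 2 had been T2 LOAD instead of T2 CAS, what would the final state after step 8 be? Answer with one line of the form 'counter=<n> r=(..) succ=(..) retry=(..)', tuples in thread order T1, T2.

(re-executing from step 2 with the substitution; state before step 2: counter=8 r=(0,8) succ=(0,0) retry=(0,0))
2 | T2 LOAD | counter=8 r=(0,8) succ=(0,0) retry=(0,0)
3 | T2 LOAD | counter=8 r=(0,8) succ=(0,0) retry=(0,0)
4 | T1 LOAD | counter=8 r=(8,8) succ=(0,0) retry=(0,0)
5 | T2 CAS | counter=9 r=(8,8) succ=(0,1) retry=(0,0)
6 | T1 CAS | counter=9 r=(8,8) succ=(0,1) retry=(1,0)
7 | T1 LOAD | counter=9 r=(9,8) succ=(0,1) retry=(1,0)
8 | T1 CAS | counter=10 r=(9,8) succ=(1,1) retry=(1,0)

counter=10 r=(9,8) succ=(1,1) retry=(1,0)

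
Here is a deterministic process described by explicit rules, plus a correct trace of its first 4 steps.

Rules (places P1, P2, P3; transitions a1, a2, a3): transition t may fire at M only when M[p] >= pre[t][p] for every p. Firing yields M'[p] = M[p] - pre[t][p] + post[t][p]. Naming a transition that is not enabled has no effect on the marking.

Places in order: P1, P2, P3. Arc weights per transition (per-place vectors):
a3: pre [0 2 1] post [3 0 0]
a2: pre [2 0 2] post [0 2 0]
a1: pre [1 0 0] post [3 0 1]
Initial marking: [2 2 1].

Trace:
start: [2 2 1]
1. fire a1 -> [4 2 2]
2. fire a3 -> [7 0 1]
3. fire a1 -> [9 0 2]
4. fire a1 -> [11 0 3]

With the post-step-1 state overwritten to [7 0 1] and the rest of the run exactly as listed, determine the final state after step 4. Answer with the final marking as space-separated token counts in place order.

11 0 3

state after step 1 := [7 0 1]
2. fire a3 -> [7 0 1]
3. fire a1 -> [9 0 2]
4. fire a1 -> [11 0 3]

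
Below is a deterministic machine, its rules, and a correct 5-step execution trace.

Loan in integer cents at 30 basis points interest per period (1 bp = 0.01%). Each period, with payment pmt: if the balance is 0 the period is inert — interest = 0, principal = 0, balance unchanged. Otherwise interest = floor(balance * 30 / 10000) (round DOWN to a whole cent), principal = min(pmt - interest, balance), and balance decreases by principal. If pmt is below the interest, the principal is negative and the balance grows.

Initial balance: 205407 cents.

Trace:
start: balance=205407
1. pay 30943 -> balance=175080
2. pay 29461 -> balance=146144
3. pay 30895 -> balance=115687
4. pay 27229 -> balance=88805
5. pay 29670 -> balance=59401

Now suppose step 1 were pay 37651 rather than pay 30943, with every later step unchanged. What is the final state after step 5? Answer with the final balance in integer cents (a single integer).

52612

(re-executing from step 1 with the substitution; state before step 1: balance=205407)
1. pay 37651 -> balance=168372
2. pay 29461 -> balance=139416
3. pay 30895 -> balance=108939
4. pay 27229 -> balance=82036
5. pay 29670 -> balance=52612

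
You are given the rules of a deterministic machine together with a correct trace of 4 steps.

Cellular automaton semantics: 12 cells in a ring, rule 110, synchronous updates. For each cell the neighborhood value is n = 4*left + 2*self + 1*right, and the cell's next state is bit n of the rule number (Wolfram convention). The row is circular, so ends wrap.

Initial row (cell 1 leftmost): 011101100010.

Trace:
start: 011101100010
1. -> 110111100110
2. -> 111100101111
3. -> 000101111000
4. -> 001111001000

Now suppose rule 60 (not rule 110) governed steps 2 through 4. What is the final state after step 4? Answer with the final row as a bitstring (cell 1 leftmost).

(re-executing steps 2..4 under rule 60; state before step 2: 110111100110)
2. -> 101100010101
3. -> 011010011111
4. -> 110111010000

110111010000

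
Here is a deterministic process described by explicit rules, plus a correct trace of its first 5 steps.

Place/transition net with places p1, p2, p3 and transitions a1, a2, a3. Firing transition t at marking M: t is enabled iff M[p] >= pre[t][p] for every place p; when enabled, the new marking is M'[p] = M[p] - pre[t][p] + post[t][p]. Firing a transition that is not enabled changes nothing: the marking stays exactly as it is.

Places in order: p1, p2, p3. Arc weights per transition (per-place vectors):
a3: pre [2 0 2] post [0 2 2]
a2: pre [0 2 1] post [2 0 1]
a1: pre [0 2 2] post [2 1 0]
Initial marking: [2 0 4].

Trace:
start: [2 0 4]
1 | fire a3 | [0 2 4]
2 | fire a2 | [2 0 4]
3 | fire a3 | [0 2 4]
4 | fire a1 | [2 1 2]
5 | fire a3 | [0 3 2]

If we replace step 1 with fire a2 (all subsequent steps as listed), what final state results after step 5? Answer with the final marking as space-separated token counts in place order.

(re-executing from step 1 with the substitution; state before step 1: [2 0 4])
1 | fire a2 | [2 0 4]
2 | fire a2 | [2 0 4]
3 | fire a3 | [0 2 4]
4 | fire a1 | [2 1 2]
5 | fire a3 | [0 3 2]

0 3 2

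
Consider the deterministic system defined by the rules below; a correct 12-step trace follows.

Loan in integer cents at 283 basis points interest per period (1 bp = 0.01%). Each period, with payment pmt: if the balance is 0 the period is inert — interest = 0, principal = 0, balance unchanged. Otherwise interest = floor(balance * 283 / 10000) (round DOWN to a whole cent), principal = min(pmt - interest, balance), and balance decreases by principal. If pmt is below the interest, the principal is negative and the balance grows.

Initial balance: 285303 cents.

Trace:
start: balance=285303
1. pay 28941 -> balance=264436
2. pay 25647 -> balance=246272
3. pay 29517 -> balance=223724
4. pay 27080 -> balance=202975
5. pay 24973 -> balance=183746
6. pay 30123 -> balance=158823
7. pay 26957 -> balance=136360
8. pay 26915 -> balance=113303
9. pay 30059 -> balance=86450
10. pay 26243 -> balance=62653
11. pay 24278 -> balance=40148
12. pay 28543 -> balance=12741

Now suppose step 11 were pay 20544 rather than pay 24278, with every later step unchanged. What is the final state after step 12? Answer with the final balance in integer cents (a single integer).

16580

(re-executing from step 11 with the substitution; state before step 11: balance=62653)
11. pay 20544 -> balance=43882
12. pay 28543 -> balance=16580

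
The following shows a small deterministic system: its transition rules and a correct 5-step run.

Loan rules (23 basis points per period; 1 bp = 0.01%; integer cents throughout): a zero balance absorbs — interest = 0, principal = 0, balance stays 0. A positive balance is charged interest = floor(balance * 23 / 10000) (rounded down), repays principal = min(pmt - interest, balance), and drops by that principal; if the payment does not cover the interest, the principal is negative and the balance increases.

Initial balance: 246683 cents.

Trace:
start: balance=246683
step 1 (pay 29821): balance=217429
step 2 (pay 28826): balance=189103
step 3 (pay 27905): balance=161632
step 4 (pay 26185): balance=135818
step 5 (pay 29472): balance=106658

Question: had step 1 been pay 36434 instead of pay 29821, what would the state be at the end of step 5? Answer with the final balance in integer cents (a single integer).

(re-executing from step 1 with the substitution; state before step 1: balance=246683)
step 1 (pay 36434): balance=210816
step 2 (pay 28826): balance=182474
step 3 (pay 27905): balance=154988
step 4 (pay 26185): balance=129159
step 5 (pay 29472): balance=99984

99984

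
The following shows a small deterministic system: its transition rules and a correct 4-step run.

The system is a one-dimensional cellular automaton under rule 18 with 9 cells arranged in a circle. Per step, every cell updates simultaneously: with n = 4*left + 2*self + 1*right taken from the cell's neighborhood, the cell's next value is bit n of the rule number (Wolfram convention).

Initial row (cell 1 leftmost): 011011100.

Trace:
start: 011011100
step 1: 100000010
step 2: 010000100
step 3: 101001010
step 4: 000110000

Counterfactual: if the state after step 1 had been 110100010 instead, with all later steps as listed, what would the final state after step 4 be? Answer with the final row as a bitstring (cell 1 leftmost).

state after step 1 := 110100010
step 2: 000010100
step 3: 000100010
step 4: 001010101

001010101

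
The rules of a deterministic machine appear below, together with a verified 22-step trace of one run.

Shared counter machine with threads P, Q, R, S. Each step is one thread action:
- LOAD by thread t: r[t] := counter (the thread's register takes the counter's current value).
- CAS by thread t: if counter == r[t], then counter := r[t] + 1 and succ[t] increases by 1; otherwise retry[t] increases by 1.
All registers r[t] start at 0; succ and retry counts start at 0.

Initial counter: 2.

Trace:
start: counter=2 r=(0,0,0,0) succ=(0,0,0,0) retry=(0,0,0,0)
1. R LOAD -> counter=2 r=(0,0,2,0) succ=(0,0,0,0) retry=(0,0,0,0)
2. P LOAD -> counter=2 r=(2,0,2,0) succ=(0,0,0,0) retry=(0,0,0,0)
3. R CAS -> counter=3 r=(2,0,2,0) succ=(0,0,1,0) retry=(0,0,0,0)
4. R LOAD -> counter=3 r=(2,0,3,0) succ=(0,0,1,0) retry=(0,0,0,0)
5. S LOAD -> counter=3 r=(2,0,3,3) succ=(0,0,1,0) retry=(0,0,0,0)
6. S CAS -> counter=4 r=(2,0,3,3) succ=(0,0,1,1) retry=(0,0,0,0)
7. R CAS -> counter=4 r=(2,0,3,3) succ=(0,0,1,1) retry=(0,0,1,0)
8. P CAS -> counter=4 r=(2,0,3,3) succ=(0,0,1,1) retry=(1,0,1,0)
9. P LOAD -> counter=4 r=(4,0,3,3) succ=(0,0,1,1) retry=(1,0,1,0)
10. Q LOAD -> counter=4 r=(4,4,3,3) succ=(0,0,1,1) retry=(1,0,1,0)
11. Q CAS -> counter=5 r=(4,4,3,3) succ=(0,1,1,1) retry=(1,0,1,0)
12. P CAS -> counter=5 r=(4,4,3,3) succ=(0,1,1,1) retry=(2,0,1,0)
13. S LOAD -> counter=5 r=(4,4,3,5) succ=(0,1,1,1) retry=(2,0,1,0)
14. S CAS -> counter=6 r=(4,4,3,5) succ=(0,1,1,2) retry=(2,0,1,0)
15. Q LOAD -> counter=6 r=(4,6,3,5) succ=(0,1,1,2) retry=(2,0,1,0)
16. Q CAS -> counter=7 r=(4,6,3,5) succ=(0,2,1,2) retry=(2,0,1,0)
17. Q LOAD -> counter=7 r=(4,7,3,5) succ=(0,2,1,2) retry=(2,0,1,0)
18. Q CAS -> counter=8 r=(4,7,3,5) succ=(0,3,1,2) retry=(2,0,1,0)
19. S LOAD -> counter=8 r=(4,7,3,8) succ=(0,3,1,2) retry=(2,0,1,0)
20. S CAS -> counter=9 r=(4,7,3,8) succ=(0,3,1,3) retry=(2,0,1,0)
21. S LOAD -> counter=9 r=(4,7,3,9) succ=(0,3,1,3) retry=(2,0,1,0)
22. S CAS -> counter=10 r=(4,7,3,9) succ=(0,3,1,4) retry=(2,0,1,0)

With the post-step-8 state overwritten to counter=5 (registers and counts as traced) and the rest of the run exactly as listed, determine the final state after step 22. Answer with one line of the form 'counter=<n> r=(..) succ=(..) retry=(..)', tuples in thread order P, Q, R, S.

state after step 8 := counter=5 r=(2,0,3,3) succ=(0,0,1,1) retry=(1,0,1,0)
9. P LOAD -> counter=5 r=(5,0,3,3) succ=(0,0,1,1) retry=(1,0,1,0)
10. Q LOAD -> counter=5 r=(5,5,3,3) succ=(0,0,1,1) retry=(1,0,1,0)
11. Q CAS -> counter=6 r=(5,5,3,3) succ=(0,1,1,1) retry=(1,0,1,0)
12. P CAS -> counter=6 r=(5,5,3,3) succ=(0,1,1,1) retry=(2,0,1,0)
13. S LOAD -> counter=6 r=(5,5,3,6) succ=(0,1,1,1) retry=(2,0,1,0)
14. S CAS -> counter=7 r=(5,5,3,6) succ=(0,1,1,2) retry=(2,0,1,0)
15. Q LOAD -> counter=7 r=(5,7,3,6) succ=(0,1,1,2) retry=(2,0,1,0)
16. Q CAS -> counter=8 r=(5,7,3,6) succ=(0,2,1,2) retry=(2,0,1,0)
17. Q LOAD -> counter=8 r=(5,8,3,6) succ=(0,2,1,2) retry=(2,0,1,0)
18. Q CAS -> counter=9 r=(5,8,3,6) succ=(0,3,1,2) retry=(2,0,1,0)
19. S LOAD -> counter=9 r=(5,8,3,9) succ=(0,3,1,2) retry=(2,0,1,0)
20. S CAS -> counter=10 r=(5,8,3,9) succ=(0,3,1,3) retry=(2,0,1,0)
21. S LOAD -> counter=10 r=(5,8,3,10) succ=(0,3,1,3) retry=(2,0,1,0)
22. S CAS -> counter=11 r=(5,8,3,10) succ=(0,3,1,4) retry=(2,0,1,0)

counter=11 r=(5,8,3,10) succ=(0,3,1,4) retry=(2,0,1,0)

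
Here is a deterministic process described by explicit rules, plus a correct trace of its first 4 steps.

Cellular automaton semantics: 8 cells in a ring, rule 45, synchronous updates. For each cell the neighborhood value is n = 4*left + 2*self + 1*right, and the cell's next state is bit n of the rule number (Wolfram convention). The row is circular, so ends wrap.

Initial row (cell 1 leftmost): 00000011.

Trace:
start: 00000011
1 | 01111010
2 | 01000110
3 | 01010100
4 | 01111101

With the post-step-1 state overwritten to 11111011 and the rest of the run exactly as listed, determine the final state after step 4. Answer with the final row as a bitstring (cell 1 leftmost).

state after step 1 := 11111011
2 | 00000110
3 | 11110100
4 | 10001100

10001100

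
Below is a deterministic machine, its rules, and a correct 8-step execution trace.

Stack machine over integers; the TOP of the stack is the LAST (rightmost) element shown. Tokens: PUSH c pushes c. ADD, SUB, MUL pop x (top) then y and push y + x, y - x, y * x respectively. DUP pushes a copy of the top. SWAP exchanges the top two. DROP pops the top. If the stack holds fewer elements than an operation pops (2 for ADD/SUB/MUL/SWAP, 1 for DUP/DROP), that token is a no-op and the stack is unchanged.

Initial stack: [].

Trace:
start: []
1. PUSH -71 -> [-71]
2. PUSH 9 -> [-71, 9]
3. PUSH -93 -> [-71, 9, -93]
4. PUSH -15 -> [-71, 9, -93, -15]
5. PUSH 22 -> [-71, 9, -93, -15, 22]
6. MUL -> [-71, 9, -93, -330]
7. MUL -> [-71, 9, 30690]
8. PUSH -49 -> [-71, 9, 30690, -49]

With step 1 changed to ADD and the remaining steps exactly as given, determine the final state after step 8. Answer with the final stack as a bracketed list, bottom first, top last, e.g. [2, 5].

[9, 30690, -49]

(re-executing from step 1 with the substitution; state before step 1: [])
1. ADD -> []
2. PUSH 9 -> [9]
3. PUSH -93 -> [9, -93]
4. PUSH -15 -> [9, -93, -15]
5. PUSH 22 -> [9, -93, -15, 22]
6. MUL -> [9, -93, -330]
7. MUL -> [9, 30690]
8. PUSH -49 -> [9, 30690, -49]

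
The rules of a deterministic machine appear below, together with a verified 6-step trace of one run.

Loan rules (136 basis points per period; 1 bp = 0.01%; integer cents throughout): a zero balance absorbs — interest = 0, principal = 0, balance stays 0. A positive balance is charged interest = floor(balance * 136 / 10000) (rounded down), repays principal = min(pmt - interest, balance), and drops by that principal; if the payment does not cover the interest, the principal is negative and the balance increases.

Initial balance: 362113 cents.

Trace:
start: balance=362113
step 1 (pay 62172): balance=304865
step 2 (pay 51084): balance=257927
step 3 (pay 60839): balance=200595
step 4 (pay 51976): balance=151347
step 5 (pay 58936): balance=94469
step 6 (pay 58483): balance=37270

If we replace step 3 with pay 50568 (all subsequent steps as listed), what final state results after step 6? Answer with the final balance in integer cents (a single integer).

47965

(re-executing from step 3 with the substitution; state before step 3: balance=257927)
step 3 (pay 50568): balance=210866
step 4 (pay 51976): balance=161757
step 5 (pay 58936): balance=105020
step 6 (pay 58483): balance=47965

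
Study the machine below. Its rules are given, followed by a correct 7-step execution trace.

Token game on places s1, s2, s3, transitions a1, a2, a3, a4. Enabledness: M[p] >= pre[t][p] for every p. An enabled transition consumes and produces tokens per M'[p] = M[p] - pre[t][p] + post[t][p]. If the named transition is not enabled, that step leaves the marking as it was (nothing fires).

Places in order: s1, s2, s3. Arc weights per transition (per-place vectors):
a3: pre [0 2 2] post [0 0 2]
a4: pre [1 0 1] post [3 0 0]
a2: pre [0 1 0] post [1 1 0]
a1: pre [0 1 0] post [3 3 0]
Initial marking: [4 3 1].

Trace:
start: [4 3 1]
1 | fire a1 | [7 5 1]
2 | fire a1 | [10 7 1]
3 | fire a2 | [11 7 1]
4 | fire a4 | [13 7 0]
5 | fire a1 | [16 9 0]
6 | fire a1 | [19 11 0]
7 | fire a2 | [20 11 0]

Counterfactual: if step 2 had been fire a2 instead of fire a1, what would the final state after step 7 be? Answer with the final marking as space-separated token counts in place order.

18 9 0

(re-executing from step 2 with the substitution; state before step 2: [7 5 1])
2 | fire a2 | [8 5 1]
3 | fire a2 | [9 5 1]
4 | fire a4 | [11 5 0]
5 | fire a1 | [14 7 0]
6 | fire a1 | [17 9 0]
7 | fire a2 | [18 9 0]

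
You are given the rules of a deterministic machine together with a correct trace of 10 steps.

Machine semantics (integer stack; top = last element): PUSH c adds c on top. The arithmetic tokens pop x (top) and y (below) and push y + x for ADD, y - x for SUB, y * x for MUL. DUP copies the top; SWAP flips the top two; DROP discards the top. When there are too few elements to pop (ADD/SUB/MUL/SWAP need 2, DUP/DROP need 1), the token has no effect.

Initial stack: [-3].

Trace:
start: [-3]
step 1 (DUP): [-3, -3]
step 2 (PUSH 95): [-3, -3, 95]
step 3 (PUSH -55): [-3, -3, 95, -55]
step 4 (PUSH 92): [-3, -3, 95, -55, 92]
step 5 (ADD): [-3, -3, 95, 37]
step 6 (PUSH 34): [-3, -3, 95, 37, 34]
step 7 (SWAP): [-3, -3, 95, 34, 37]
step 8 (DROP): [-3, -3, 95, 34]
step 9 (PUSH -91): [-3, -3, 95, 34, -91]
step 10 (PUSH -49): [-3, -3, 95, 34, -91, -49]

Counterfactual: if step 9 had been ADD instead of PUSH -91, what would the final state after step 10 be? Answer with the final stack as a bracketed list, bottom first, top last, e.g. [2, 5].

(re-executing from step 9 with the substitution; state before step 9: [-3, -3, 95, 34])
step 9 (ADD): [-3, -3, 129]
step 10 (PUSH -49): [-3, -3, 129, -49]

[-3, -3, 129, -49]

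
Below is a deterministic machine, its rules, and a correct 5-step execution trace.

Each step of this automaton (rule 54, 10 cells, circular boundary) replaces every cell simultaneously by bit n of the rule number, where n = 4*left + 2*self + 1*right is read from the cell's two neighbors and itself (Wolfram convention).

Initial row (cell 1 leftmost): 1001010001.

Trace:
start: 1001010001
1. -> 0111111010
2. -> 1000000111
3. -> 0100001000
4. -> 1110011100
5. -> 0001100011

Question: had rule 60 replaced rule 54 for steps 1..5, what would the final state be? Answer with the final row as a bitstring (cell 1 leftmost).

(re-executing steps 1..5 under rule 60; state before step 1: 1001010001)
1. -> 0101111001
2. -> 1111000101
3. -> 0000100111
4. -> 1000110100
5. -> 1100101110

1100101110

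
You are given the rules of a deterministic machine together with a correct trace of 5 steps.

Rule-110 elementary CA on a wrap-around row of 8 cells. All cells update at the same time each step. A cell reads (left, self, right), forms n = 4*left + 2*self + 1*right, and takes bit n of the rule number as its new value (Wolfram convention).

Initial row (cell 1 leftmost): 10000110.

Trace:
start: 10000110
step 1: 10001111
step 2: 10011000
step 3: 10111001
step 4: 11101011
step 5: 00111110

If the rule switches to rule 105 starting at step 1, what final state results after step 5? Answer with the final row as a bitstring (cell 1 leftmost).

00110111

(re-executing steps 1..5 under rule 105; state before step 1: 10000110)
step 1: 00110111
step 2: 00111101
step 3: 00100110
step 4: 10000110
step 5: 00110111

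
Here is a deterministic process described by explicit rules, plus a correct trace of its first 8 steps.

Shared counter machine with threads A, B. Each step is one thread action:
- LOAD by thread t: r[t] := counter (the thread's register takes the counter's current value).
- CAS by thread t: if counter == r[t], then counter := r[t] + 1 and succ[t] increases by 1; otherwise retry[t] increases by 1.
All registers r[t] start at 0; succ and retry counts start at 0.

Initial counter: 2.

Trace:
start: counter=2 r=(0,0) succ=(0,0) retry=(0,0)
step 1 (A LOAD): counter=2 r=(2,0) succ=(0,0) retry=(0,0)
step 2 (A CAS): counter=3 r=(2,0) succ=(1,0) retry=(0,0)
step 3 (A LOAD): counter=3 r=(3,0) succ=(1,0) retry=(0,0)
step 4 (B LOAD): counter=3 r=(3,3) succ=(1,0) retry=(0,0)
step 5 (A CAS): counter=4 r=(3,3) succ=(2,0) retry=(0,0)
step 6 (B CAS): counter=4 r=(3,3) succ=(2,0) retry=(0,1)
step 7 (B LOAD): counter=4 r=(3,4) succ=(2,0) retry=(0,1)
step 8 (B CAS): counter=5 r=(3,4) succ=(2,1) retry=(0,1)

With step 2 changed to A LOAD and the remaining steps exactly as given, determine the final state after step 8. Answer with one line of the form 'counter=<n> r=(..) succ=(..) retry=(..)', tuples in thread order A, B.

counter=4 r=(2,3) succ=(1,1) retry=(0,1)

(re-executing from step 2 with the substitution; state before step 2: counter=2 r=(2,0) succ=(0,0) retry=(0,0))
step 2 (A LOAD): counter=2 r=(2,0) succ=(0,0) retry=(0,0)
step 3 (A LOAD): counter=2 r=(2,0) succ=(0,0) retry=(0,0)
step 4 (B LOAD): counter=2 r=(2,2) succ=(0,0) retry=(0,0)
step 5 (A CAS): counter=3 r=(2,2) succ=(1,0) retry=(0,0)
step 6 (B CAS): counter=3 r=(2,2) succ=(1,0) retry=(0,1)
step 7 (B LOAD): counter=3 r=(2,3) succ=(1,0) retry=(0,1)
step 8 (B CAS): counter=4 r=(2,3) succ=(1,1) retry=(0,1)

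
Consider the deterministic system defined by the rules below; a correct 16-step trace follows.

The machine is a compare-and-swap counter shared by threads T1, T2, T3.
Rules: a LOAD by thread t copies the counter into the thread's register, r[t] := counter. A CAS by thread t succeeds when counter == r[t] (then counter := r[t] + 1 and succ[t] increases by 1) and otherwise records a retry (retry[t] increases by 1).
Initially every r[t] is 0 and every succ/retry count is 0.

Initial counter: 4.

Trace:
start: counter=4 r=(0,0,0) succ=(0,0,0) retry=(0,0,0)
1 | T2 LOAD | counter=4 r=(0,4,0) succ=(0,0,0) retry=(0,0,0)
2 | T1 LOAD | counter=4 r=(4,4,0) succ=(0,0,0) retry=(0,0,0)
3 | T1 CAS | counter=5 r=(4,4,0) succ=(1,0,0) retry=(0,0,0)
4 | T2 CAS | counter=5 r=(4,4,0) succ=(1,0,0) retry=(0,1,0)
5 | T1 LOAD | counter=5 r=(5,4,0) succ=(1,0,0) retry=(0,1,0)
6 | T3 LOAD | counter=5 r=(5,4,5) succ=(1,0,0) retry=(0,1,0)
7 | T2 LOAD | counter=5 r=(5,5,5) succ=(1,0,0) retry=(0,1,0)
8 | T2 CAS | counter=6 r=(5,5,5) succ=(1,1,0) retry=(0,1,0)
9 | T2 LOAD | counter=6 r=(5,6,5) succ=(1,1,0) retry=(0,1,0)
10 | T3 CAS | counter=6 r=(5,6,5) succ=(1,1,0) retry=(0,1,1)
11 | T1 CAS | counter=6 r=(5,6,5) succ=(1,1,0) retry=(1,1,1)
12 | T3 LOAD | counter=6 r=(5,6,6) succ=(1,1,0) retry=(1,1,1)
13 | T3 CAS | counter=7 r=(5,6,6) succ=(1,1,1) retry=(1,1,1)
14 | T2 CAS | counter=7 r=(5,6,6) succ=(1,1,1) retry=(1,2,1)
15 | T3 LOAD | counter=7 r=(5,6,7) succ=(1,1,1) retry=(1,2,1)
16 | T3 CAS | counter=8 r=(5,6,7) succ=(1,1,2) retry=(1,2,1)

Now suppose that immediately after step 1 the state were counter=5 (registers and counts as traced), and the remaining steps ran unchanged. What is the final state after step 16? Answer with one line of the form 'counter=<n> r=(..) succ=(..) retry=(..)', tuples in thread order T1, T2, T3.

counter=9 r=(6,7,8) succ=(1,1,2) retry=(1,2,1)

state after step 1 := counter=5 r=(0,4,0) succ=(0,0,0) retry=(0,0,0)
2 | T1 LOAD | counter=5 r=(5,4,0) succ=(0,0,0) retry=(0,0,0)
3 | T1 CAS | counter=6 r=(5,4,0) succ=(1,0,0) retry=(0,0,0)
4 | T2 CAS | counter=6 r=(5,4,0) succ=(1,0,0) retry=(0,1,0)
5 | T1 LOAD | counter=6 r=(6,4,0) succ=(1,0,0) retry=(0,1,0)
6 | T3 LOAD | counter=6 r=(6,4,6) succ=(1,0,0) retry=(0,1,0)
7 | T2 LOAD | counter=6 r=(6,6,6) succ=(1,0,0) retry=(0,1,0)
8 | T2 CAS | counter=7 r=(6,6,6) succ=(1,1,0) retry=(0,1,0)
9 | T2 LOAD | counter=7 r=(6,7,6) succ=(1,1,0) retry=(0,1,0)
10 | T3 CAS | counter=7 r=(6,7,6) succ=(1,1,0) retry=(0,1,1)
11 | T1 CAS | counter=7 r=(6,7,6) succ=(1,1,0) retry=(1,1,1)
12 | T3 LOAD | counter=7 r=(6,7,7) succ=(1,1,0) retry=(1,1,1)
13 | T3 CAS | counter=8 r=(6,7,7) succ=(1,1,1) retry=(1,1,1)
14 | T2 CAS | counter=8 r=(6,7,7) succ=(1,1,1) retry=(1,2,1)
15 | T3 LOAD | counter=8 r=(6,7,8) succ=(1,1,1) retry=(1,2,1)
16 | T3 CAS | counter=9 r=(6,7,8) succ=(1,1,2) retry=(1,2,1)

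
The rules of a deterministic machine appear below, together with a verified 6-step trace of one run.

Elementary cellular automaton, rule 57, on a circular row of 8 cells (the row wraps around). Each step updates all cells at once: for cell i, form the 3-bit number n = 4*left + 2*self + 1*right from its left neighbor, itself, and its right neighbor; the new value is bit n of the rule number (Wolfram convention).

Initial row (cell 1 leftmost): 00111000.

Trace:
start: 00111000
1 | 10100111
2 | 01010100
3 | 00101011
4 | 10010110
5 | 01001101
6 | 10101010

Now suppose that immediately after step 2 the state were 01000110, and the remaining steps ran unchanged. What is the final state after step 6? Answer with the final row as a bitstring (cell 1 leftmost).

state after step 2 := 01000110
3 | 00110101
4 | 10101010
5 | 01010101
6 | 10101010

10101010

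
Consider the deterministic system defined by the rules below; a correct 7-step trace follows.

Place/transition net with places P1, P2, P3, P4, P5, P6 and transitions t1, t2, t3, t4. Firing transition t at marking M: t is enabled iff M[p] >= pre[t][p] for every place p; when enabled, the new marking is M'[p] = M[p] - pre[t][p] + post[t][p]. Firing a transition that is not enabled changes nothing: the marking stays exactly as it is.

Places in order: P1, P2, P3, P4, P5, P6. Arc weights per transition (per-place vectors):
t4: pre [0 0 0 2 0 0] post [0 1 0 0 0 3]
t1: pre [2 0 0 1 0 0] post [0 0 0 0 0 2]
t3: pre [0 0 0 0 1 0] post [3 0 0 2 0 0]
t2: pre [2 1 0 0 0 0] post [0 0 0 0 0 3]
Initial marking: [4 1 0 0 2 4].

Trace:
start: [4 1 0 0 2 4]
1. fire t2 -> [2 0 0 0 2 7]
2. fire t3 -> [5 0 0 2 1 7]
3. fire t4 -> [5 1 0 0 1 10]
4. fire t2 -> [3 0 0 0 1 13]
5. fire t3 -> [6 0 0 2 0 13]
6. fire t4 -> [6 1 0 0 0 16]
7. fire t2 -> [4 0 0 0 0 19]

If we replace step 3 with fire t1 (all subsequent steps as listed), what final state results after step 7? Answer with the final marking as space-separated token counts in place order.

(re-executing from step 3 with the substitution; state before step 3: [5 0 0 2 1 7])
3. fire t1 -> [3 0 0 1 1 9]
4. fire t2 -> [3 0 0 1 1 9]
5. fire t3 -> [6 0 0 3 0 9]
6. fire t4 -> [6 1 0 1 0 12]
7. fire t2 -> [4 0 0 1 0 15]

4 0 0 1 0 15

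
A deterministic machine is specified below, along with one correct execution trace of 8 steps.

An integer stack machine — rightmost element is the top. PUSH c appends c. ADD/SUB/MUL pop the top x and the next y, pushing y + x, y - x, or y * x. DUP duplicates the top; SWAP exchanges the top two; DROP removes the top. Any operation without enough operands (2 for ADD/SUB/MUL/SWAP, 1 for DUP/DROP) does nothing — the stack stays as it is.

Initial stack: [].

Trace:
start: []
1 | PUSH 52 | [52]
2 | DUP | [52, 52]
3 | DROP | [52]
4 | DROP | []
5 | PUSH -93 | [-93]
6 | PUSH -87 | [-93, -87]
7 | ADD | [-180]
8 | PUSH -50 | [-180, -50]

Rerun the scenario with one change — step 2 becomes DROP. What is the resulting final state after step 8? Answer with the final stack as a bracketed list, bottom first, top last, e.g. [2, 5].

(re-executing from step 2 with the substitution; state before step 2: [52])
2 | DROP | []
3 | DROP | []
4 | DROP | []
5 | PUSH -93 | [-93]
6 | PUSH -87 | [-93, -87]
7 | ADD | [-180]
8 | PUSH -50 | [-180, -50]

[-180, -50]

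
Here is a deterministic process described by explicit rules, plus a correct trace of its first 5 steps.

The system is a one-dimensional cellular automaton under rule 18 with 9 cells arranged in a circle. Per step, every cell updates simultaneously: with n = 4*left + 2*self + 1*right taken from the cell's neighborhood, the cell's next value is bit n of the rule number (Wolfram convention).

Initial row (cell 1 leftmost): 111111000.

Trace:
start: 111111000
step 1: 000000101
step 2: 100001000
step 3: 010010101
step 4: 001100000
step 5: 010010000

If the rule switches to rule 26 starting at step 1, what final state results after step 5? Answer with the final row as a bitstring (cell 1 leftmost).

(re-executing steps 1..5 under rule 26; state before step 1: 111111000)
step 1: 100000101
step 2: 010001001
step 3: 001010110
step 4: 010000101
step 5: 001001000

001001000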